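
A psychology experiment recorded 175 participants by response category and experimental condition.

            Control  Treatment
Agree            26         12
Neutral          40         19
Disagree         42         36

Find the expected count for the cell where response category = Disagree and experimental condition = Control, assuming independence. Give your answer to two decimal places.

48.14

Row total (Disagree) = 78; column total (Control) = 108; grand total N = 175.
Expected count = (row total × column total) / N = 78 × 108 / 175 = 48.14.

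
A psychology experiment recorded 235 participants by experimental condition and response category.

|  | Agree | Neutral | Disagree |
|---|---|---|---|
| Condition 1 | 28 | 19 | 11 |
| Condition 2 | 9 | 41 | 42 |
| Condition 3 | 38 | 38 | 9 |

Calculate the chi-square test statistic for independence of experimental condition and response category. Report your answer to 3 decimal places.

47.014

Row totals: 58, 92, 85. Column totals: 75, 98, 62. Grand total N = 235.
Expected counts (row total × column total / N):
  Condition 1, Agree: 58×75/235 = 18.5106
  Condition 1, Neutral: 58×98/235 = 24.1872
  Condition 1, Disagree: 58×62/235 = 15.3021
  Condition 2, Agree: 92×75/235 = 29.3617
  Condition 2, Neutral: 92×98/235 = 38.3660
  Condition 2, Disagree: 92×62/235 = 24.2723
  Condition 3, Agree: 85×75/235 = 27.1277
  Condition 3, Neutral: 85×98/235 = 35.4468
  Condition 3, Disagree: 85×62/235 = 22.4255
Contributions (O − E)²/E:
  (28 − 18.5106)²/18.5106 = 4.8647
  (19 − 24.1872)²/24.1872 = 1.1124
  (11 − 15.3021)²/15.3021 = 1.2095
  (9 − 29.3617)²/29.3617 = 14.1204
  (41 − 38.3660)²/38.3660 = 0.1808
  (42 − 24.2723)²/24.2723 = 12.9477
  (38 − 27.1277)²/27.1277 = 4.3574
  (38 − 35.4468)²/35.4468 = 0.1839
  (9 − 22.4255)²/22.4255 = 8.0375
χ² = 4.8647 + 1.1124 + 1.2095 + 14.1204 + 0.1808 + 12.9477 + 4.3574 + 0.1839 + 8.0375 = 47.014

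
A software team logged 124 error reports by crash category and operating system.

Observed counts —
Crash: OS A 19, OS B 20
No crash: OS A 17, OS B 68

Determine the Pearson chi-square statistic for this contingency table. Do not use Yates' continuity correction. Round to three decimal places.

Row totals: 39, 85. Column totals: 36, 88. Grand total N = 124.
Expected counts (row total × column total / N):
  Crash, OS A: 39×36/124 = 11.3226
  Crash, OS B: 39×88/124 = 27.6774
  No crash, OS A: 85×36/124 = 24.6774
  No crash, OS B: 85×88/124 = 60.3226
Contributions (O − E)²/E:
  (19 − 11.3226)²/11.3226 = 5.2057
  (20 − 27.6774)²/27.6774 = 2.1296
  (17 − 24.6774)²/24.6774 = 2.3885
  (68 − 60.3226)²/60.3226 = 0.9771
χ² = 5.2057 + 2.1296 + 2.3885 + 0.9771 = 10.701

10.701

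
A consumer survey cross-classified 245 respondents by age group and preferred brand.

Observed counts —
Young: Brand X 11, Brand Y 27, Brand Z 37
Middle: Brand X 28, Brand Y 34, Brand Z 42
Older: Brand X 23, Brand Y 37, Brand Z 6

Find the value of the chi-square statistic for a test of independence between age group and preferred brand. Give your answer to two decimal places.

Row totals: 75, 104, 66. Column totals: 62, 98, 85. Grand total N = 245.
Expected counts (row total × column total / N):
  Young, Brand X: 75×62/245 = 18.9796
  Young, Brand Y: 75×98/245 = 30.0000
  Young, Brand Z: 75×85/245 = 26.0204
  Middle, Brand X: 104×62/245 = 26.3184
  Middle, Brand Y: 104×98/245 = 41.6000
  Middle, Brand Z: 104×85/245 = 36.0816
  Older, Brand X: 66×62/245 = 16.7020
  Older, Brand Y: 66×98/245 = 26.4000
  Older, Brand Z: 66×85/245 = 22.8980
Contributions (O − E)²/E:
  (11 − 18.9796)²/18.9796 = 3.3549
  (27 − 30.0000)²/30.0000 = 0.3000
  (37 − 26.0204)²/26.0204 = 4.6330
  (28 − 26.3184)²/26.3184 = 0.1074
  (34 − 41.6000)²/41.6000 = 1.3885
  (42 − 36.0816)²/36.0816 = 0.9708
  (23 − 16.7020)²/16.7020 = 2.3749
  (37 − 26.4000)²/26.4000 = 4.2561
  (6 − 22.8980)²/22.8980 = 12.4702
χ² = 3.3549 + 0.3000 + 4.6330 + 0.1074 + 1.3885 + 0.9708 + 2.3749 + 4.2561 + 12.4702 = 29.86

29.86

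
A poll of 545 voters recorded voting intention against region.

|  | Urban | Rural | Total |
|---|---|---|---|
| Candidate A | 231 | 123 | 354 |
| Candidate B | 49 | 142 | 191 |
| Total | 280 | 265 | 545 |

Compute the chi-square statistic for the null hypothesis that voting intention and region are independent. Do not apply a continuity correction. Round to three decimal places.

Grand total N = 545.
Expected counts (row total × column total / N):
  Candidate A, Urban: 354×280/545 = 181.8716
  Candidate A, Rural: 354×265/545 = 172.1284
  Candidate B, Urban: 191×280/545 = 98.1284
  Candidate B, Rural: 191×265/545 = 92.8716
Contributions (O − E)²/E:
  (231 − 181.8716)²/181.8716 = 13.2709
  (123 − 172.1284)²/172.1284 = 14.0221
  (49 − 98.1284)²/98.1284 = 24.5963
  (142 − 92.8716)²/92.8716 = 25.9886
χ² = 13.2709 + 14.0221 + 24.5963 + 25.9886 = 77.878

77.878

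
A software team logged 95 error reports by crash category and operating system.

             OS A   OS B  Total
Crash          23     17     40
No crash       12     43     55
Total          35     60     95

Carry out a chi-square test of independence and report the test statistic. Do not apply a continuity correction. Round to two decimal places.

12.67

Grand total N = 95.
Expected counts (row total × column total / N):
  Crash, OS A: 40×35/95 = 14.737
  Crash, OS B: 40×60/95 = 25.263
  No crash, OS A: 55×35/95 = 20.263
  No crash, OS B: 55×60/95 = 34.737
Contributions (O − E)²/E:
  (23 − 14.737)²/14.737 = 4.6330
  (17 − 25.263)²/25.263 = 2.7027
  (12 − 20.263)²/20.263 = 3.3695
  (43 − 34.737)²/34.737 = 1.9655
χ² = 4.6330 + 2.7027 + 3.3695 + 1.9655 = 12.67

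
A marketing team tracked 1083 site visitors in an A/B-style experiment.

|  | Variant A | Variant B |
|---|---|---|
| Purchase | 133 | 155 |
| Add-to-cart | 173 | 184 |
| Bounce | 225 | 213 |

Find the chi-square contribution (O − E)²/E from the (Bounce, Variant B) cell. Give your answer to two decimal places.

Row total (Bounce) = 438; column total (Variant B) = 552; N = 1083.
Expected count E = 438 × 552 / 1083 = 223.247.
Contribution = (O − E)²/E = (213 − 223.247)² / 223.247 = 0.47.

0.47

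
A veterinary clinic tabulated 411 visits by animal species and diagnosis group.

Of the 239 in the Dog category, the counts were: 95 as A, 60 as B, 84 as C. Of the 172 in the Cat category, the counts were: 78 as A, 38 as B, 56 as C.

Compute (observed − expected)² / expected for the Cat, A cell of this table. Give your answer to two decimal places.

Row total (Cat) = 172; column total (A) = 173; N = 411.
Expected count E = 172 × 173 / 411 = 72.399.
Contribution = (O − E)²/E = (78 − 72.399)² / 72.399 = 0.43.

0.43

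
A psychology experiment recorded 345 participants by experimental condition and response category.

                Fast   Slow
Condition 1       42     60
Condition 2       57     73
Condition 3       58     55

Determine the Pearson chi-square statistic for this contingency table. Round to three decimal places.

Row totals: 102, 130, 113. Column totals: 157, 188. Grand total N = 345.
Expected counts (row total × column total / N):
  Condition 1, Fast: 102×157/345 = 46.4174
  Condition 1, Slow: 102×188/345 = 55.5826
  Condition 2, Fast: 130×157/345 = 59.1594
  Condition 2, Slow: 130×188/345 = 70.8406
  Condition 3, Fast: 113×157/345 = 51.4232
  Condition 3, Slow: 113×188/345 = 61.5768
Contributions (O − E)²/E:
  (42 − 46.4174)²/46.4174 = 0.4204
  (60 − 55.5826)²/55.5826 = 0.3511
  (57 − 59.1594)²/59.1594 = 0.0788
  (73 − 70.8406)²/70.8406 = 0.0658
  (58 − 51.4232)²/51.4232 = 0.8411
  (55 − 61.5768)²/61.5768 = 0.7024
χ² = 0.4204 + 0.3511 + 0.0788 + 0.0658 + 0.8411 + 0.7024 = 2.460

2.460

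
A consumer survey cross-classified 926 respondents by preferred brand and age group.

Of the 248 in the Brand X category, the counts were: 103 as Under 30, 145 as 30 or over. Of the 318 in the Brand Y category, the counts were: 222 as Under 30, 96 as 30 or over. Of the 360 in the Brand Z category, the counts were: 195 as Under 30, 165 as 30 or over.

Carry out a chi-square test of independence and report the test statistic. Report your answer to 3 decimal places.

46.203

Row totals: 248, 318, 360. Column totals: 520, 406. Grand total N = 926.
Expected counts (row total × column total / N):
  Brand X, Under 30: 248×520/926 = 139.2657
  Brand X, 30 or over: 248×406/926 = 108.7343
  Brand Y, Under 30: 318×520/926 = 178.5745
  Brand Y, 30 or over: 318×406/926 = 139.4255
  Brand Z, Under 30: 360×520/926 = 202.1598
  Brand Z, 30 or over: 360×406/926 = 157.8402
Contributions (O − E)²/E:
  (103 − 139.2657)²/139.2657 = 9.4438
  (145 − 108.7343)²/108.7343 = 12.0955
  (222 − 178.5745)²/178.5745 = 10.5602
  (96 − 139.4255)²/139.4255 = 13.5253
  (195 − 202.1598)²/202.1598 = 0.2536
  (165 − 157.8402)²/157.8402 = 0.3248
χ² = 9.4438 + 12.0955 + 10.5602 + 13.5253 + 0.2536 + 0.3248 = 46.203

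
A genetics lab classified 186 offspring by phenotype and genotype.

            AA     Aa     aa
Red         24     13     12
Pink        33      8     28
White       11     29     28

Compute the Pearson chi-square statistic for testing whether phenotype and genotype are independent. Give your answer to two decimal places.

Row totals: 49, 69, 68. Column totals: 68, 50, 68. Grand total N = 186.
Expected counts (row total × column total / N):
  Red, AA: 49×68/186 = 17.914
  Red, Aa: 49×50/186 = 13.172
  Red, aa: 49×68/186 = 17.914
  Pink, AA: 69×68/186 = 25.226
  Pink, Aa: 69×50/186 = 18.548
  Pink, aa: 69×68/186 = 25.226
  White, AA: 68×68/186 = 24.860
  White, Aa: 68×50/186 = 18.280
  White, aa: 68×68/186 = 24.860
Contributions (O − E)²/E:
  (24 − 17.914)²/17.914 = 2.0676
  (13 − 13.172)²/13.172 = 0.0022
  (12 − 17.914)²/17.914 = 1.9524
  (33 − 25.226)²/25.226 = 2.3957
  (8 − 18.548)²/18.548 = 5.9985
  (28 − 25.226)²/25.226 = 0.3050
  (11 − 24.860)²/24.860 = 7.7273
  (29 − 18.280)²/18.280 = 6.2866
  (28 − 24.860)²/24.860 = 0.3966
χ² = 2.0676 + 0.0022 + 1.9524 + 2.3957 + 5.9985 + 0.3050 + 7.7273 + 6.2866 + 0.3966 = 27.13

27.13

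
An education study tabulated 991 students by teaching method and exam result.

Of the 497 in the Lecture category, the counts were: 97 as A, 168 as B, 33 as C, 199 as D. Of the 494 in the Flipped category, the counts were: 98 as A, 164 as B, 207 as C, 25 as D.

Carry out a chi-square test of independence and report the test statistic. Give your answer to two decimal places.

Row totals: 497, 494. Column totals: 195, 332, 240, 224. Grand total N = 991.
Expected counts (row total × column total / N):
  Lecture, A: 497×195/991 = 97.795
  Lecture, B: 497×332/991 = 166.503
  Lecture, C: 497×240/991 = 120.363
  Lecture, D: 497×224/991 = 112.339
  Flipped, A: 494×195/991 = 97.205
  Flipped, B: 494×332/991 = 165.497
  Flipped, C: 494×240/991 = 119.637
  Flipped, D: 494×224/991 = 111.661
Contributions (O − E)²/E:
  (97 − 97.795)²/97.795 = 0.0065
  (168 − 166.503)²/166.503 = 0.0135
  (33 − 120.363)²/120.363 = 63.4106
  (199 − 112.339)²/112.339 = 66.8524
  (98 − 97.205)²/97.205 = 0.0065
  (164 − 165.497)²/165.497 = 0.0135
  (207 − 119.637)²/119.637 = 63.7954
  (25 − 111.661)²/111.661 = 67.2583
χ² = 0.0065 + 0.0135 + 63.4106 + 66.8524 + 0.0065 + 0.0135 + 63.7954 + 67.2583 = 261.36

261.36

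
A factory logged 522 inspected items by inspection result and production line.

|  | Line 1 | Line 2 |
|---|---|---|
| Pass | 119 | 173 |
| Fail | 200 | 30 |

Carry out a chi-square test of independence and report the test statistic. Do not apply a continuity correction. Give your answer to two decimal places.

Row totals: 292, 230. Column totals: 319, 203. Grand total N = 522.
Expected counts (row total × column total / N):
  Pass, Line 1: 292×319/522 = 178.444
  Pass, Line 2: 292×203/522 = 113.556
  Fail, Line 1: 230×319/522 = 140.556
  Fail, Line 2: 230×203/522 = 89.444
Contributions (O − E)²/E:
  (119 − 178.444)²/178.444 = 19.8022
  (173 − 113.556)²/113.556 = 31.1176
  (200 − 140.556)²/140.556 = 25.1401
  (30 − 89.444)²/89.444 = 39.5062
χ² = 19.8022 + 31.1176 + 25.1401 + 39.5062 = 115.57

115.57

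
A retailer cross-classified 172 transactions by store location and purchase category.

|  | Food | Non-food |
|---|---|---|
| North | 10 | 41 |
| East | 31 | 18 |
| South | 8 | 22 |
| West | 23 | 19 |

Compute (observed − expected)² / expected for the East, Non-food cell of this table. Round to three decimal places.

Row total (East) = 49; column total (Non-food) = 100; N = 172.
Expected count E = 49 × 100 / 172 = 28.4884.
Contribution = (O − E)²/E = (18 − 28.4884)² / 28.4884 = 3.861.

3.861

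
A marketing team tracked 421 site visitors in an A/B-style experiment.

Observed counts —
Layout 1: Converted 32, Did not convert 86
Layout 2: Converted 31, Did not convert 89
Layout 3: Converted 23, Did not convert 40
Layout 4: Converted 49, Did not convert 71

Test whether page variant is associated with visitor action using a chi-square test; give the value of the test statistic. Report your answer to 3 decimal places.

8.271

Row totals: 118, 120, 63, 120. Column totals: 135, 286. Grand total N = 421.
Expected counts (row total × column total / N):
  Layout 1, Converted: 118×135/421 = 37.8385
  Layout 1, Did not convert: 118×286/421 = 80.1615
  Layout 2, Converted: 120×135/421 = 38.4798
  Layout 2, Did not convert: 120×286/421 = 81.5202
  Layout 3, Converted: 63×135/421 = 20.2019
  Layout 3, Did not convert: 63×286/421 = 42.7981
  Layout 4, Converted: 120×135/421 = 38.4798
  Layout 4, Did not convert: 120×286/421 = 81.5202
Contributions (O − E)²/E:
  (32 − 37.8385)²/37.8385 = 0.9009
  (86 − 80.1615)²/80.1615 = 0.4252
  (31 − 38.4798)²/38.4798 = 1.4539
  (89 − 81.5202)²/81.5202 = 0.6863
  (23 − 20.2019)²/20.2019 = 0.3876
  (40 − 42.7981)²/42.7981 = 0.1829
  (49 − 38.4798)²/38.4798 = 2.8762
  (71 − 81.5202)²/81.5202 = 1.3576
χ² = 0.9009 + 0.4252 + 1.4539 + 0.6863 + 0.3876 + 0.1829 + 2.8762 + 1.3576 = 8.271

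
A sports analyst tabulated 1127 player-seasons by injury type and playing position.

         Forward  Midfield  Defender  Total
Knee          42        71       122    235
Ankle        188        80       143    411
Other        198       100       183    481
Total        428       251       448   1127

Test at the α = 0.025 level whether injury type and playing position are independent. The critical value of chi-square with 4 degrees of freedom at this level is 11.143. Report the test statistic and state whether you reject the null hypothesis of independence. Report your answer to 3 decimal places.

53.046; reject H₀

Grand total N = 1127.
Expected counts (row total × column total / N):
  Knee, Forward: 235×428/1127 = 89.2458
  Knee, Midfield: 235×251/1127 = 52.3381
  Knee, Defender: 235×448/1127 = 93.4161
  Ankle, Forward: 411×428/1127 = 156.0852
  Ankle, Midfield: 411×251/1127 = 91.5359
  Ankle, Defender: 411×448/1127 = 163.3789
  Other, Forward: 481×428/1127 = 182.6690
  Other, Midfield: 481×251/1127 = 107.1260
  Other, Defender: 481×448/1127 = 191.2050
Contributions (O − E)²/E:
  (42 − 89.2458)²/89.2458 = 25.0114
  (71 − 52.3381)²/52.3381 = 6.6542
  (122 − 93.4161)²/93.4161 = 8.7462
  (188 − 156.0852)²/156.0852 = 6.5256
  (80 − 91.5359)²/91.5359 = 1.4538
  (143 − 163.3789)²/163.3789 = 2.5419
  (198 − 182.6690)²/182.6690 = 1.2867
  (100 − 107.1260)²/107.1260 = 0.4740
  (183 − 191.2050)²/191.2050 = 0.3521
χ² = 25.0114 + 6.6542 + 8.7462 + 6.5256 + 1.4538 + 2.5419 + 1.2867 + 0.4740 + 0.3521 = 53.046
df = (3−1)(3−1) = 4. Since 53.046 > 11.143, reject the null hypothesis of independence at α = 0.025.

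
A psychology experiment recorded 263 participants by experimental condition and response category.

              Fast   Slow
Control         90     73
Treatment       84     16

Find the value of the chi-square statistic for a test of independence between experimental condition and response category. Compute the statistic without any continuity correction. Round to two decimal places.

22.94

Row totals: 163, 100. Column totals: 174, 89. Grand total N = 263.
Expected counts (row total × column total / N):
  Control, Fast: 163×174/263 = 107.840
  Control, Slow: 163×89/263 = 55.160
  Treatment, Fast: 100×174/263 = 66.160
  Treatment, Slow: 100×89/263 = 33.840
Contributions (O − E)²/E:
  (90 − 107.840)²/107.840 = 2.9513
  (73 − 55.160)²/55.160 = 5.7699
  (84 − 66.160)²/66.160 = 4.8105
  (16 − 33.840)²/33.840 = 9.4050
χ² = 2.9513 + 5.7699 + 4.8105 + 9.4050 = 22.94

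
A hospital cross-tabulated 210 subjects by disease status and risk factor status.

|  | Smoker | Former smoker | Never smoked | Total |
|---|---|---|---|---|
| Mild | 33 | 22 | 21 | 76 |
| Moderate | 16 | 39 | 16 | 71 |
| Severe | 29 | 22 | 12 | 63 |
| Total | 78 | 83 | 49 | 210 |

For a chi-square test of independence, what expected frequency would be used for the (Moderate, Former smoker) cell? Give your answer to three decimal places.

28.062

Row total (Moderate) = 71; column total (Former smoker) = 83; grand total N = 210.
Expected count = (row total × column total) / N = 71 × 83 / 210 = 28.062.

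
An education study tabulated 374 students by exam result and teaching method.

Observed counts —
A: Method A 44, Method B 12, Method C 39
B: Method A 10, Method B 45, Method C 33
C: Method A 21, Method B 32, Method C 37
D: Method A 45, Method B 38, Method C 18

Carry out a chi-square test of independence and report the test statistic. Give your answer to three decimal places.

56.488

Row totals: 95, 88, 90, 101. Column totals: 120, 127, 127. Grand total N = 374.
Expected counts (row total × column total / N):
  A, Method A: 95×120/374 = 30.4813
  A, Method B: 95×127/374 = 32.2594
  A, Method C: 95×127/374 = 32.2594
  B, Method A: 88×120/374 = 28.2353
  B, Method B: 88×127/374 = 29.8824
  B, Method C: 88×127/374 = 29.8824
  C, Method A: 90×120/374 = 28.8770
  C, Method B: 90×127/374 = 30.5615
  C, Method C: 90×127/374 = 30.5615
  D, Method A: 101×120/374 = 32.4064
  D, Method B: 101×127/374 = 34.2968
  D, Method C: 101×127/374 = 34.2968
Contributions (O − E)²/E:
  (44 − 30.4813)²/30.4813 = 5.9957
  (12 − 32.2594)²/32.2594 = 12.7232
  (39 − 32.2594)²/32.2594 = 1.4084
  (10 − 28.2353)²/28.2353 = 11.7770
  (45 − 29.8824)²/29.8824 = 7.6480
  (33 − 29.8824)²/29.8824 = 0.3253
  (21 − 28.8770)²/28.8770 = 2.1487
  (32 − 30.5615)²/30.5615 = 0.0677
  (37 − 30.5615)²/30.5615 = 1.3564
  (45 − 32.4064)²/32.4064 = 4.8941
  (38 − 34.2968)²/34.2968 = 0.3999
  (18 − 34.2968)²/34.2968 = 7.7437
χ² = 5.9957 + 12.7232 + 1.4084 + 11.7770 + 7.6480 + 0.3253 + 2.1487 + 0.0677 + 1.3564 + 4.8941 + 0.3999 + 7.7437 = 56.488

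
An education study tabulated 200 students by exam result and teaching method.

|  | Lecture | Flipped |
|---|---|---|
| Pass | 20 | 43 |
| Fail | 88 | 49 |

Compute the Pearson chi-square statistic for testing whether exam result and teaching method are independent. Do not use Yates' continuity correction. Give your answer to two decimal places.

Row totals: 63, 137. Column totals: 108, 92. Grand total N = 200.
Expected counts (row total × column total / N):
  Pass, Lecture: 63×108/200 = 34.020
  Pass, Flipped: 63×92/200 = 28.980
  Fail, Lecture: 137×108/200 = 73.980
  Fail, Flipped: 137×92/200 = 63.020
Contributions (O − E)²/E:
  (20 − 34.020)²/34.020 = 5.7778
  (43 − 28.980)²/28.980 = 6.7826
  (88 − 73.980)²/73.980 = 2.6569
  (49 − 63.020)²/63.020 = 3.1190
χ² = 5.7778 + 6.7826 + 2.6569 + 3.1190 = 18.34

18.34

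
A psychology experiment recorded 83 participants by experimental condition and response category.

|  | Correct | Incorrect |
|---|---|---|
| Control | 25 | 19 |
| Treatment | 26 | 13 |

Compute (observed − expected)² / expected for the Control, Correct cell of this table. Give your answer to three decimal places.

Row total (Control) = 44; column total (Correct) = 51; N = 83.
Expected count E = 44 × 51 / 83 = 27.0361.
Contribution = (O − E)²/E = (25 − 27.0361)² / 27.0361 = 0.153.

0.153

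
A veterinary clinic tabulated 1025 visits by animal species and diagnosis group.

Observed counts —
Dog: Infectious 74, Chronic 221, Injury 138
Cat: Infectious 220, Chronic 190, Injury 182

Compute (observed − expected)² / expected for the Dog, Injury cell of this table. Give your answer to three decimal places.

0.059

Row total (Dog) = 433; column total (Injury) = 320; N = 1025.
Expected count E = 433 × 320 / 1025 = 135.1805.
Contribution = (O − E)²/E = (138 − 135.1805)² / 135.1805 = 0.059.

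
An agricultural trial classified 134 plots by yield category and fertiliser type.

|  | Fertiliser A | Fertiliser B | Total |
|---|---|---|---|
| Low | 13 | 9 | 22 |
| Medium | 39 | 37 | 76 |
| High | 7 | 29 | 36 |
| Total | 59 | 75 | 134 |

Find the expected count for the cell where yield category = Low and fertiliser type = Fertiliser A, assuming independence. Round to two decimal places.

Row total (Low) = 22; column total (Fertiliser A) = 59; grand total N = 134.
Expected count = (row total × column total) / N = 22 × 59 / 134 = 9.69.

9.69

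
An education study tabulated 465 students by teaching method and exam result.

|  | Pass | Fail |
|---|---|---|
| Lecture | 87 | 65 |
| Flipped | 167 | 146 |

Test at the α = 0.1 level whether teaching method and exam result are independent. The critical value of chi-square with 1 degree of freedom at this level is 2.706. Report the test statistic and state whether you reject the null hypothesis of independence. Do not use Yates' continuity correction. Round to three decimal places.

0.622; fail to reject H₀

Row totals: 152, 313. Column totals: 254, 211. Grand total N = 465.
Expected counts (row total × column total / N):
  Lecture, Pass: 152×254/465 = 83.0280
  Lecture, Fail: 152×211/465 = 68.9720
  Flipped, Pass: 313×254/465 = 170.9720
  Flipped, Fail: 313×211/465 = 142.0280
Contributions (O − E)²/E:
  (87 − 83.0280)²/83.0280 = 0.1900
  (65 − 68.9720)²/68.9720 = 0.2287
  (167 − 170.9720)²/170.9720 = 0.0923
  (146 − 142.0280)²/142.0280 = 0.1111
χ² = 0.1900 + 0.2287 + 0.0923 + 0.1111 = 0.622
df = (2−1)(2−1) = 1. Since 0.622 < 2.706, fail to reject the null hypothesis of independence at α = 0.1.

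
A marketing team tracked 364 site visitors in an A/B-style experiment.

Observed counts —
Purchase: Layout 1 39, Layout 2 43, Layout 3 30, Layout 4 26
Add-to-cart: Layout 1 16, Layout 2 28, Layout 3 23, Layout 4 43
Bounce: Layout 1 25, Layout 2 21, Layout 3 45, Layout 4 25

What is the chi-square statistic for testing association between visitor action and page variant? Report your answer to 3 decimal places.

Row totals: 138, 110, 116. Column totals: 80, 92, 98, 94. Grand total N = 364.
Expected counts (row total × column total / N):
  Purchase, Layout 1: 138×80/364 = 30.32967
  Purchase, Layout 2: 138×92/364 = 34.87912
  Purchase, Layout 3: 138×98/364 = 37.15385
  Purchase, Layout 4: 138×94/364 = 35.63736
  Add-to-cart, Layout 1: 110×80/364 = 24.17582
  Add-to-cart, Layout 2: 110×92/364 = 27.80220
  Add-to-cart, Layout 3: 110×98/364 = 29.61538
  Add-to-cart, Layout 4: 110×94/364 = 28.40659
  Bounce, Layout 1: 116×80/364 = 25.49451
  Bounce, Layout 2: 116×92/364 = 29.31868
  Bounce, Layout 3: 116×98/364 = 31.23077
  Bounce, Layout 4: 116×94/364 = 29.95604
Contributions (O − E)²/E:
  (39 − 30.32967)²/30.32967 = 2.4786
  (43 − 34.87912)²/34.87912 = 1.8908
  (30 − 37.15385)²/37.15385 = 1.3774
  (26 − 35.63736)²/35.63736 = 2.6062
  (16 − 24.17582)²/24.17582 = 2.7649
  (28 − 27.80220)²/27.80220 = 0.0014
  (23 − 29.61538)²/29.61538 = 1.4777
  (43 − 28.40659)²/28.40659 = 7.4971
  (25 − 25.49451)²/25.49451 = 0.0096
  (21 − 29.31868)²/29.31868 = 2.3603
  (45 − 31.23077)²/31.23077 = 6.0707
  (25 − 29.95604)²/29.95604 = 0.8199
χ² = 2.4786 + 1.8908 + 1.3774 + 2.6062 + 2.7649 + 0.0014 + 1.4777 + 7.4971 + 0.0096 + 2.3603 + 6.0707 + 0.8199 = 29.355

29.355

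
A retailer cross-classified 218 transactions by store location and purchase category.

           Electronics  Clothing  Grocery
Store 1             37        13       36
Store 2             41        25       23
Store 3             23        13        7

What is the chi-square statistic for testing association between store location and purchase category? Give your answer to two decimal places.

Row totals: 86, 89, 43. Column totals: 101, 51, 66. Grand total N = 218.
Expected counts (row total × column total / N):
  Store 1, Electronics: 86×101/218 = 39.844
  Store 1, Clothing: 86×51/218 = 20.119
  Store 1, Grocery: 86×66/218 = 26.037
  Store 2, Electronics: 89×101/218 = 41.234
  Store 2, Clothing: 89×51/218 = 20.821
  Store 2, Grocery: 89×66/218 = 26.945
  Store 3, Electronics: 43×101/218 = 19.922
  Store 3, Clothing: 43×51/218 = 10.060
  Store 3, Grocery: 43×66/218 = 13.018
Contributions (O − E)²/E:
  (37 − 39.844)²/39.844 = 0.2030
  (13 − 20.119)²/20.119 = 2.5190
  (36 − 26.037)²/26.037 = 3.8123
  (41 − 41.234)²/41.234 = 0.0013
  (25 − 20.821)²/20.821 = 0.8388
  (23 − 26.945)²/26.945 = 0.5776
  (23 − 19.922)²/19.922 = 0.4756
  (13 − 10.060)²/10.060 = 0.8592
  (7 − 13.018)²/13.018 = 2.7820
χ² = 0.2030 + 2.5190 + 3.8123 + 0.0013 + 0.8388 + 0.5776 + 0.4756 + 0.8592 + 2.7820 = 12.07

12.07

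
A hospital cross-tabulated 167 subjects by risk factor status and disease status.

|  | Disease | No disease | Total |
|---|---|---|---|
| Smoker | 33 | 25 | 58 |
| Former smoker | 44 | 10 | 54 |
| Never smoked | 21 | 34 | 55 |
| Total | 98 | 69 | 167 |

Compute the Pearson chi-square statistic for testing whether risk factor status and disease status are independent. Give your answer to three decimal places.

21.187

Grand total N = 167.
Expected counts (row total × column total / N):
  Smoker, Disease: 58×98/167 = 34.0359
  Smoker, No disease: 58×69/167 = 23.9641
  Former smoker, Disease: 54×98/167 = 31.6886
  Former smoker, No disease: 54×69/167 = 22.3114
  Never smoked, Disease: 55×98/167 = 32.2754
  Never smoked, No disease: 55×69/167 = 22.7246
Contributions (O − E)²/E:
  (33 − 34.0359)²/34.0359 = 0.0315
  (25 − 23.9641)²/23.9641 = 0.0448
  (44 − 31.6886)²/31.6886 = 4.7831
  (10 − 22.3114)²/22.3114 = 6.7934
  (21 − 32.2754)²/32.2754 = 3.9391
  (34 − 22.7246)²/22.7246 = 5.5946
χ² = 0.0315 + 0.0448 + 4.7831 + 6.7934 + 3.9391 + 5.5946 = 21.187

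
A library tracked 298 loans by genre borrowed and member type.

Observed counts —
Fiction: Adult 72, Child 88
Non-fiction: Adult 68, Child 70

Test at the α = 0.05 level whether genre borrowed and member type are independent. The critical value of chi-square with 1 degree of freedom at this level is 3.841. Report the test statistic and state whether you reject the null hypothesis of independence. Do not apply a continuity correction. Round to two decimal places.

Row totals: 160, 138. Column totals: 140, 158. Grand total N = 298.
Expected counts (row total × column total / N):
  Fiction, Adult: 160×140/298 = 75.168
  Fiction, Child: 160×158/298 = 84.832
  Non-fiction, Adult: 138×140/298 = 64.832
  Non-fiction, Child: 138×158/298 = 73.168
Contributions (O − E)²/E:
  (72 − 75.168)²/75.168 = 0.1335
  (88 − 84.832)²/84.832 = 0.1183
  (68 − 64.832)²/64.832 = 0.1548
  (70 − 73.168)²/73.168 = 0.1372
χ² = 0.1335 + 0.1183 + 0.1548 + 0.1372 = 0.54
df = (2−1)(2−1) = 1. Since 0.54 < 3.841, fail to reject the null hypothesis of independence at α = 0.05.

0.54; fail to reject H₀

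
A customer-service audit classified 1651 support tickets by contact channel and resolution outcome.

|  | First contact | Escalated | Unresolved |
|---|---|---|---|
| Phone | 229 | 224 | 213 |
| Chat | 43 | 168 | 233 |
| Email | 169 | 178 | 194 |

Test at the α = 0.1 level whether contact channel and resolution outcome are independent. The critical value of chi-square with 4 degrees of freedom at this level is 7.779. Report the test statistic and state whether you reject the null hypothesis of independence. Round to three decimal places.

99.617; reject H₀

Row totals: 666, 444, 541. Column totals: 441, 570, 640. Grand total N = 1651.
Expected counts (row total × column total / N):
  Phone, First contact: 666×441/1651 = 177.8958
  Phone, Escalated: 666×570/1651 = 229.9334
  Phone, Unresolved: 666×640/1651 = 258.1708
  Chat, First contact: 444×441/1651 = 118.5972
  Chat, Escalated: 444×570/1651 = 153.2889
  Chat, Unresolved: 444×640/1651 = 172.1139
  Email, First contact: 541×441/1651 = 144.5070
  Email, Escalated: 541×570/1651 = 186.7777
  Email, Unresolved: 541×640/1651 = 209.7153
Contributions (O − E)²/E:
  (229 − 177.8958)²/177.8958 = 14.6807
  (224 − 229.9334)²/229.9334 = 0.1531
  (213 − 258.1708)²/258.1708 = 7.9033
  (43 − 118.5972)²/118.5972 = 48.1878
  (168 − 153.2889)²/153.2889 = 1.4118
  (233 − 172.1139)²/172.1139 = 21.5387
  (169 − 144.5070)²/144.5070 = 4.1514
  (178 − 186.7777)²/186.7777 = 0.4125
  (194 − 209.7153)²/209.7153 = 1.1776
χ² = 14.6807 + 0.1531 + 7.9033 + 48.1878 + 1.4118 + 21.5387 + 4.1514 + 0.4125 + 1.1776 = 99.617
df = (3−1)(3−1) = 4. Since 99.617 > 7.779, reject the null hypothesis of independence at α = 0.1.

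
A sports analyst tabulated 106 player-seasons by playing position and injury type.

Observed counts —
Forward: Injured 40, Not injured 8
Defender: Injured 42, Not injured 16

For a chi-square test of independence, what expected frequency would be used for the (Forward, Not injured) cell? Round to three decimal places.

10.868

Row total (Forward) = 48; column total (Not injured) = 24; grand total N = 106.
Expected count = (row total × column total) / N = 48 × 24 / 106 = 10.868.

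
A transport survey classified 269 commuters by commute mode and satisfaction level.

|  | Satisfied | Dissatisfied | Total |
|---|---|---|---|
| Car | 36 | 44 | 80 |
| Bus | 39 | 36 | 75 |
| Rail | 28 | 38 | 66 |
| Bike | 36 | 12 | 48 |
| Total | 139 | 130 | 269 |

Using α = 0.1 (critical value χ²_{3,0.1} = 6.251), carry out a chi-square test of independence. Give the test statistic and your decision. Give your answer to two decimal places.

Grand total N = 269.
Expected counts (row total × column total / N):
  Car, Satisfied: 80×139/269 = 41.338
  Car, Dissatisfied: 80×130/269 = 38.662
  Bus, Satisfied: 75×139/269 = 38.755
  Bus, Dissatisfied: 75×130/269 = 36.245
  Rail, Satisfied: 66×139/269 = 34.104
  Rail, Dissatisfied: 66×130/269 = 31.896
  Bike, Satisfied: 48×139/269 = 24.803
  Bike, Dissatisfied: 48×130/269 = 23.197
Contributions (O − E)²/E:
  (36 − 41.338)²/41.338 = 0.6893
  (44 − 38.662)²/38.662 = 0.7370
  (39 − 38.755)²/38.755 = 0.0015
  (36 − 36.245)²/36.245 = 0.0017
  (28 − 34.104)²/34.104 = 1.0925
  (38 − 31.896)²/31.896 = 1.1681
  (36 − 24.803)²/24.803 = 5.0547
  (12 − 23.197)²/23.197 = 5.4047
χ² = 0.6893 + 0.7370 + 0.0015 + 0.0017 + 1.0925 + 1.1681 + 5.0547 + 5.4047 = 14.15
df = (4−1)(2−1) = 3. Since 14.15 > 6.251, reject the null hypothesis of independence at α = 0.1.

14.15; reject H₀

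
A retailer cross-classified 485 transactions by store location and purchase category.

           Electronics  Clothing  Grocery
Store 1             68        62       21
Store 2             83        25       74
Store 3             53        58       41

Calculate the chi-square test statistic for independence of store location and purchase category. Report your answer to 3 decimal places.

49.545

Row totals: 151, 182, 152. Column totals: 204, 145, 136. Grand total N = 485.
Expected counts (row total × column total / N):
  Store 1, Electronics: 151×204/485 = 63.5134
  Store 1, Clothing: 151×145/485 = 45.1443
  Store 1, Grocery: 151×136/485 = 42.3423
  Store 2, Electronics: 182×204/485 = 76.5526
  Store 2, Clothing: 182×145/485 = 54.4124
  Store 2, Grocery: 182×136/485 = 51.0351
  Store 3, Electronics: 152×204/485 = 63.9340
  Store 3, Clothing: 152×145/485 = 45.4433
  Store 3, Grocery: 152×136/485 = 42.6227
Contributions (O − E)²/E:
  (68 − 63.5134)²/63.5134 = 0.3169
  (62 − 45.1443)²/45.1443 = 6.2935
  (21 − 42.3423)²/42.3423 = 10.7574
  (83 − 76.5526)²/76.5526 = 0.5430
  (25 − 54.4124)²/54.4124 = 15.8988
  (74 − 51.0351)²/51.0351 = 10.3338
  (53 − 63.9340)²/63.9340 = 1.8699
  (58 − 45.4433)²/45.4433 = 3.4696
  (41 − 42.6227)²/42.6227 = 0.0618
χ² = 0.3169 + 6.2935 + 10.7574 + 0.5430 + 15.8988 + 10.3338 + 1.8699 + 3.4696 + 0.0618 = 49.545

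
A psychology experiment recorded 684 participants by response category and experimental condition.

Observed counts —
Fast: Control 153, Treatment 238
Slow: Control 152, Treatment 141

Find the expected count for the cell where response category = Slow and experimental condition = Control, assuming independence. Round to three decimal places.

130.651

Row total (Slow) = 293; column total (Control) = 305; grand total N = 684.
Expected count = (row total × column total) / N = 293 × 305 / 684 = 130.651.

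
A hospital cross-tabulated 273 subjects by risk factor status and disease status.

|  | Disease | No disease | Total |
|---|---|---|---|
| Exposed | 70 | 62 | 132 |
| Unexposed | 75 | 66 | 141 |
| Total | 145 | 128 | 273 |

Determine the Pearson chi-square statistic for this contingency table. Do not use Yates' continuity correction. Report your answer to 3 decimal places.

0.001

Grand total N = 273.
Expected counts (row total × column total / N):
  Exposed, Disease: 132×145/273 = 70.1099
  Exposed, No disease: 132×128/273 = 61.8901
  Unexposed, Disease: 141×145/273 = 74.8901
  Unexposed, No disease: 141×128/273 = 66.1099
Contributions (O − E)²/E:
  (70 − 70.1099)²/70.1099 = 0.0002
  (62 − 61.8901)²/61.8901 = 0.0002
  (75 − 74.8901)²/74.8901 = 0.0002
  (66 − 66.1099)²/66.1099 = 0.0002
χ² = 0.0002 + 0.0002 + 0.0002 + 0.0002 = 0.001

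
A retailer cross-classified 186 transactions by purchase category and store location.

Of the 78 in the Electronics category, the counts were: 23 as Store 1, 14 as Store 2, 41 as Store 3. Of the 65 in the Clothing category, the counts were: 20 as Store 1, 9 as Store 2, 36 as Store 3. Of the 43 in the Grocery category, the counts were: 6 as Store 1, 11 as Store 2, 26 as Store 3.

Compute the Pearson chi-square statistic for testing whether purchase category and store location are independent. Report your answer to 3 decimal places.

5.552

Row totals: 78, 65, 43. Column totals: 49, 34, 103. Grand total N = 186.
Expected counts (row total × column total / N):
  Electronics, Store 1: 78×49/186 = 20.548387
  Electronics, Store 2: 78×34/186 = 14.258065
  Electronics, Store 3: 78×103/186 = 43.193548
  Clothing, Store 1: 65×49/186 = 17.123656
  Clothing, Store 2: 65×34/186 = 11.881720
  Clothing, Store 3: 65×103/186 = 35.994624
  Grocery, Store 1: 43×49/186 = 11.327957
  Grocery, Store 2: 43×34/186 = 7.860215
  Grocery, Store 3: 43×103/186 = 23.811828
Contributions (O − E)²/E:
  (23 − 20.548387)²/20.548387 = 0.2925
  (14 − 14.258065)²/14.258065 = 0.0047
  (41 − 43.193548)²/43.193548 = 0.1114
  (20 − 17.123656)²/17.123656 = 0.4832
  (9 − 11.881720)²/11.881720 = 0.6989
  (36 − 35.994624)²/35.994624 = 0.0000
  (6 − 11.327957)²/11.327957 = 2.5059
  (11 − 7.860215)²/7.860215 = 1.2542
  (26 − 23.811828)²/23.811828 = 0.2011
χ² = 0.2925 + 0.0047 + 0.1114 + 0.4832 + 0.6989 + 0.0000 + 2.5059 + 1.2542 + 0.2011 = 5.552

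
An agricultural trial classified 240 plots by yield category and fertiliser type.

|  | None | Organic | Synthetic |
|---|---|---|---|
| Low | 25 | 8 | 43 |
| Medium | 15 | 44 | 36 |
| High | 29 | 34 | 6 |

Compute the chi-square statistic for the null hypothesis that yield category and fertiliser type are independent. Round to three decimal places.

Row totals: 76, 95, 69. Column totals: 69, 86, 85. Grand total N = 240.
Expected counts (row total × column total / N):
  Low, None: 76×69/240 = 21.8500
  Low, Organic: 76×86/240 = 27.2333
  Low, Synthetic: 76×85/240 = 26.9167
  Medium, None: 95×69/240 = 27.3125
  Medium, Organic: 95×86/240 = 34.0417
  Medium, Synthetic: 95×85/240 = 33.6458
  High, None: 69×69/240 = 19.8375
  High, Organic: 69×86/240 = 24.7250
  High, Synthetic: 69×85/240 = 24.4375
Contributions (O − E)²/E:
  (25 − 21.8500)²/21.8500 = 0.4541
  (8 − 27.2333)²/27.2333 = 13.5834
  (43 − 26.9167)²/26.9167 = 9.6101
  (15 − 27.3125)²/27.3125 = 5.5505
  (44 − 34.0417)²/34.0417 = 2.9131
  (36 − 33.6458)²/33.6458 = 0.1647
  (29 − 19.8375)²/19.8375 = 4.2320
  (34 − 24.7250)²/24.7250 = 3.4793
  (6 − 24.4375)²/24.4375 = 13.9106
χ² = 0.4541 + 13.5834 + 9.6101 + 5.5505 + 2.9131 + 0.1647 + 4.2320 + 3.4793 + 13.9106 = 53.898

53.898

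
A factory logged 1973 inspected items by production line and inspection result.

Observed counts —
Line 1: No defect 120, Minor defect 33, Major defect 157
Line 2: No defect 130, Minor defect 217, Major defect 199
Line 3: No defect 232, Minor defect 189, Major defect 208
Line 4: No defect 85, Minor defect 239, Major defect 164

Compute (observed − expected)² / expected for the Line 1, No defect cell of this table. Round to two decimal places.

10.73

Row total (Line 1) = 310; column total (No defect) = 567; N = 1973.
Expected count E = 310 × 567 / 1973 = 89.088.
Contribution = (O − E)²/E = (120 − 89.088)² / 89.088 = 10.73.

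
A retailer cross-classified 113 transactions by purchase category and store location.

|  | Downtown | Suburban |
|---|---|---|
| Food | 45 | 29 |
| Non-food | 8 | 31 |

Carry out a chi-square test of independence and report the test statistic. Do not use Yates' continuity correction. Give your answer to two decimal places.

Row totals: 74, 39. Column totals: 53, 60. Grand total N = 113.
Expected counts (row total × column total / N):
  Food, Downtown: 74×53/113 = 34.708
  Food, Suburban: 74×60/113 = 39.292
  Non-food, Downtown: 39×53/113 = 18.292
  Non-food, Suburban: 39×60/113 = 20.708
Contributions (O − E)²/E:
  (45 − 34.708)²/34.708 = 3.0519
  (29 − 39.292)²/39.292 = 2.6958
  (8 − 18.292)²/18.292 = 5.7908
  (31 − 20.708)²/20.708 = 5.1152
χ² = 3.0519 + 2.6958 + 5.7908 + 5.1152 = 16.65

16.65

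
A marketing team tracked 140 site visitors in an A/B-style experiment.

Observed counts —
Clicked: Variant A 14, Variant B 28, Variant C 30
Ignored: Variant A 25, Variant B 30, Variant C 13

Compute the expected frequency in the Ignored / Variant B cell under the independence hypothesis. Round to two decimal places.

28.17

Row total (Ignored) = 68; column total (Variant B) = 58; grand total N = 140.
Expected count = (row total × column total) / N = 68 × 58 / 140 = 28.17.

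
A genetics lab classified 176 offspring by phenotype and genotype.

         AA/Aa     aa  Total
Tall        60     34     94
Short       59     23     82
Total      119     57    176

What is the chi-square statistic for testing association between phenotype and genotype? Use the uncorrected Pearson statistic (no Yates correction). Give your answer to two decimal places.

1.32

Grand total N = 176.
Expected counts (row total × column total / N):
  Tall, AA/Aa: 94×119/176 = 63.557
  Tall, aa: 94×57/176 = 30.443
  Short, AA/Aa: 82×119/176 = 55.443
  Short, aa: 82×57/176 = 26.557
Contributions (O − E)²/E:
  (60 − 63.557)²/63.557 = 0.1991
  (34 − 30.443)²/30.443 = 0.4156
  (59 − 55.443)²/55.443 = 0.2282
  (23 − 26.557)²/26.557 = 0.4764
χ² = 0.1991 + 0.4156 + 0.2282 + 0.4764 = 1.32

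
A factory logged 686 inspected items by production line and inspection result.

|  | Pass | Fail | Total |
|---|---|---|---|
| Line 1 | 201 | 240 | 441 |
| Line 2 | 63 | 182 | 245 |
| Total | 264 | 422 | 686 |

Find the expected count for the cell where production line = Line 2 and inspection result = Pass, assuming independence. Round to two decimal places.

94.29

Row total (Line 2) = 245; column total (Pass) = 264; grand total N = 686.
Expected count = (row total × column total) / N = 245 × 264 / 686 = 94.29.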